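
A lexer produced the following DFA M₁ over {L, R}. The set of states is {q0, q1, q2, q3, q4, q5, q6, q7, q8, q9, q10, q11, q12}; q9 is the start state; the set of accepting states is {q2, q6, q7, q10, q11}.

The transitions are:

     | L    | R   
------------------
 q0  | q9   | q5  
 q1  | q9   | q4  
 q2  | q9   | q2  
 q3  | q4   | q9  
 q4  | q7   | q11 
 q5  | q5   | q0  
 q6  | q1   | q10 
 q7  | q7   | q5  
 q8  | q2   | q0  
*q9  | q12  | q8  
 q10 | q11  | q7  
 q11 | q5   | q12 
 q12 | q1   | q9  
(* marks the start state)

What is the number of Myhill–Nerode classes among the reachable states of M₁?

10

Reachable states from the start: {q0,q1,q2,q4,q5,q7,q8,q9,q11,q12}. Unreachable: {q3,q6,q10} — drop them.
Start with accepting vs non-accepting: {q2,q7,q11} | {q0,q1,q4,q5,q8,q9,q12}.
Refine {q2,q7,q11} on symbol L: members go to different blocks, giving {q2,q11} and {q7}.
Split {q2,q11} by δ(·,R) → {q2} and {q11}.
Refine {q0,q1,q4,q5,q8,q9,q12} on symbol L: members go to different blocks, giving {q0,q1,q5,q9,q12} and {q4} and {q8}.
On input R, block {q0,q1,q5,q9,q12} splits into {q0,q5,q12} and {q1} and {q9}.
On input L, block {q0,q5,q12} splits into {q0} and {q5} and {q12}.
The partition is now stable with 10 blocks: {q2} | {q0} | {q7} | {q11} | {q4} | {q8} | {q1} | {q9} | {q5} | {q12}.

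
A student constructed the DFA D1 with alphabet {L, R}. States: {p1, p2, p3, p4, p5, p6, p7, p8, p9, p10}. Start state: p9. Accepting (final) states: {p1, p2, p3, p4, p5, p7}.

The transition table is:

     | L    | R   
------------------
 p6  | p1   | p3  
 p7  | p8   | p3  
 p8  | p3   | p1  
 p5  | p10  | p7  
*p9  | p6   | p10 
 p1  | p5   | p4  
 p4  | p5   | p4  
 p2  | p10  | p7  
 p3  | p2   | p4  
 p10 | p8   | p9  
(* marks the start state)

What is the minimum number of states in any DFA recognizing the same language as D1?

All states are reachable from the start state.
Initial partition by acceptance: {p1,p2,p3,p4,p5,p7} | {p6,p8,p9,p10}.
Split {p1,p2,p3,p4,p5,p7} by δ(·,L) → {p1,p3,p4} and {p2,p5,p7}.
Split {p6,p8,p9,p10} by δ(·,L) → {p6,p8} and {p9,p10}.
Refine {p2,p5,p7} on symbol L: members go to different blocks, giving {p2,p5} and {p7}.
The partition is now stable with 5 blocks: {p1,p3,p4} | {p6,p8} | {p2,p5} | {p9,p10} | {p7}.

5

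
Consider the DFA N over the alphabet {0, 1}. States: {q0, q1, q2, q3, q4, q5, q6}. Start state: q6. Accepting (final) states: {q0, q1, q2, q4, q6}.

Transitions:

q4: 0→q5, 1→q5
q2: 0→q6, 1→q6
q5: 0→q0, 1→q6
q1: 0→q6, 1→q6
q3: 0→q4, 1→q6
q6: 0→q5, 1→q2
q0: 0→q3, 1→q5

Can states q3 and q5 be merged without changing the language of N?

Yes

Reachable states from the start: {q0,q2,q3,q4,q5,q6}. Unreachable: {q1} — drop them.
P0 = {q0,q2,q4,q6} | {q3,q5}.
Refine {q0,q2,q4,q6} on symbol 0: members go to different blocks, giving {q0,q4,q6} and {q2}.
Split {q0,q4,q6} by δ(·,1) → {q0,q4} and {q6}.
Stable partition: {q0,q4} | {q3,q5} | {q2} | {q6} — 4 equivalence classes.
q3 and q5 lie in the same block of the stable partition, so they are equivalent — no string distinguishes them.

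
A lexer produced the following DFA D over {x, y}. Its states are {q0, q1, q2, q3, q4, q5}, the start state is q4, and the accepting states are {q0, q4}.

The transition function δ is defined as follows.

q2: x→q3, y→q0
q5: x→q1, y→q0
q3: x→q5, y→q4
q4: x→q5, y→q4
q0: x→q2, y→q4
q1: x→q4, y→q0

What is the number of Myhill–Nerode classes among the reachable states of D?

All states are reachable from the start state.
Start with accepting vs non-accepting: {q0,q4} | {q1,q2,q3,q5}.
Refine {q1,q2,q3,q5} on symbol x: members go to different blocks, giving {q2,q3,q5} and {q1}.
Split {q2,q3,q5} by δ(·,x) → {q2,q3} and {q5}.
Refine {q0,q4} on symbol x: members go to different blocks, giving {q0} and {q4}.
Refine {q2,q3} on symbol x: members go to different blocks, giving {q2} and {q3}.
No further refinement is possible. Final partition (6 blocks): {q0} | {q2} | {q1} | {q5} | {q4} | {q3}.

6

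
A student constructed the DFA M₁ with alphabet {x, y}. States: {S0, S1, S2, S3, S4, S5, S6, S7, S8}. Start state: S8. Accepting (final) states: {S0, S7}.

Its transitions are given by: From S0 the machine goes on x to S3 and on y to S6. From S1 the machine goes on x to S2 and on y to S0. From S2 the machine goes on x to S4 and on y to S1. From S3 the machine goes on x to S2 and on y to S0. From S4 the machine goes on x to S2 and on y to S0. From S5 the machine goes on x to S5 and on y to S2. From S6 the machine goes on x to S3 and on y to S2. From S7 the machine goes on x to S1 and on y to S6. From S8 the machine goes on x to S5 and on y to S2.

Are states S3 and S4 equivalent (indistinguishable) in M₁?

Yes

States {S7} cannot be reached from the start state, so discard them.
Start with accepting vs non-accepting: {S0} | {S1,S2,S3,S4,S5,S6,S8}.
On input y, block {S1,S2,S3,S4,S5,S6,S8} splits into {S2,S5,S6,S8} and {S1,S3,S4}.
Refine {S2,S5,S6,S8} on symbol x: members go to different blocks, giving {S2,S6} and {S5,S8}.
On input y, block {S2,S6} splits into {S2} and {S6}.
No further refinement is possible. Final partition (5 blocks): {S0} | {S2} | {S1,S3,S4} | {S5,S8} | {S6}.
S3 and S4 lie in the same block of the stable partition, so they are equivalent — no string distinguishes them.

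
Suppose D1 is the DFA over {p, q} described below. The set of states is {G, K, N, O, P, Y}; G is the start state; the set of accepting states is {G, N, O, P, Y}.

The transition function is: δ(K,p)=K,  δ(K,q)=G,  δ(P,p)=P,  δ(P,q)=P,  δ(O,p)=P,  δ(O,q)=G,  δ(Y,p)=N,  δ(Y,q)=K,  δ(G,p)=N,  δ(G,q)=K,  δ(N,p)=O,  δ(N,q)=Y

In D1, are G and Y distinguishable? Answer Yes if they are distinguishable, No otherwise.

Every state is reachable, so we keep all 6.
Initial partition by acceptance: {G,N,O,P,Y} | {K}.
Split {G,N,O,P,Y} by δ(·,q) → {N,O,P} and {G,Y}.
Split {N,O,P} by δ(·,q) → {N,O} and {P}.
Refine {N,O} on symbol p: members go to different blocks, giving {O} and {N}.
No further refinement is possible. Final partition (5 blocks): {O} | {K} | {G,Y} | {P} | {N}.
G and Y lie in the same block of the stable partition, so they are equivalent — no string distinguishes them.

No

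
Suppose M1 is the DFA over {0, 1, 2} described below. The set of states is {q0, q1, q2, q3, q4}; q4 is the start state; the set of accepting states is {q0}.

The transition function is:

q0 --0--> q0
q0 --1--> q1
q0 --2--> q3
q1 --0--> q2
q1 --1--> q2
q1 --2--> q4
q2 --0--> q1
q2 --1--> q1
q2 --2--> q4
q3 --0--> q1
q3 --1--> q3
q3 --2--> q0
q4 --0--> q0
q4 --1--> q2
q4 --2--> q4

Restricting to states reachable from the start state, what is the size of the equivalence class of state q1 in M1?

Every state is reachable, so we keep all 5.
Start with accepting vs non-accepting: {q0} | {q1,q2,q3,q4}.
On input 0, block {q1,q2,q3,q4} splits into {q1,q2,q3} and {q4}.
Split {q1,q2,q3} by δ(·,2) → {q1,q2} and {q3}.
Stable partition: {q0} | {q1,q2} | {q4} | {q3} — 4 equivalence classes.
The equivalence class containing q1 is {q1,q2}, of size 2.

2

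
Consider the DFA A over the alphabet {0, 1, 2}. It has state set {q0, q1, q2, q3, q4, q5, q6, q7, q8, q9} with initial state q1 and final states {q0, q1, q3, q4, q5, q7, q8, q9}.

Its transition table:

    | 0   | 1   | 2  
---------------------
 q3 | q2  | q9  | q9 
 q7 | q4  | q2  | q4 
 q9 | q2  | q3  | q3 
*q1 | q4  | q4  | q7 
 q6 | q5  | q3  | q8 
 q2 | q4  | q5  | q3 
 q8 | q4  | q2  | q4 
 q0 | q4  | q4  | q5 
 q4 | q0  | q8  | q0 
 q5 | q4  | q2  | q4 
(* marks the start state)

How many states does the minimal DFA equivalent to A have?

First remove the unreachable states {q6}; 9 states remain.
Start with accepting vs non-accepting: {q0,q1,q3,q4,q5,q7,q8,q9} | {q2}.
On input 0, block {q0,q1,q3,q4,q5,q7,q8,q9} splits into {q0,q1,q4,q5,q7,q8} and {q3,q9}.
On input 1, block {q0,q1,q4,q5,q7,q8} splits into {q0,q1,q4} and {q5,q7,q8}.
Refine {q0,q1,q4} on symbol 1: members go to different blocks, giving {q0,q1} and {q4}.
Stable partition: {q0,q1} | {q2} | {q3,q9} | {q5,q7,q8} | {q4} — 5 equivalence classes.

5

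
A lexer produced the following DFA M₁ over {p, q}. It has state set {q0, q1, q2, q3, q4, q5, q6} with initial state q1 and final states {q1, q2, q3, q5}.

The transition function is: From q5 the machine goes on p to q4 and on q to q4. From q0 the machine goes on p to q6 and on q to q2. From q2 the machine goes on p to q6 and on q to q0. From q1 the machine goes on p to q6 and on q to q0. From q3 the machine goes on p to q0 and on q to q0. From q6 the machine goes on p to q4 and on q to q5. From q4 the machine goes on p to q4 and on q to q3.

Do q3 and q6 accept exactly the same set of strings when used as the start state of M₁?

All states are reachable from the start state.
P0 = {q1,q2,q3,q5} | {q0,q4,q6}.
No further refinement is possible. Final partition (2 blocks): {q1,q2,q3,q5} | {q0,q4,q6}.
q3 and q6 end up in different blocks, so they are distinguishable. For instance, the string 'ε' is accepted from only q3.

No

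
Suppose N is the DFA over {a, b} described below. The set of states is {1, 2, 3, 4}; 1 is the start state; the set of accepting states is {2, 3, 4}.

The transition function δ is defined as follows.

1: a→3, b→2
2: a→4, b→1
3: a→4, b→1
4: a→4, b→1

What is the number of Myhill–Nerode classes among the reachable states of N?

Every state is reachable, so we keep all 4.
P0 = {2,3,4} | {1}.
The partition is now stable with 2 blocks: {2,3,4} | {1}.

2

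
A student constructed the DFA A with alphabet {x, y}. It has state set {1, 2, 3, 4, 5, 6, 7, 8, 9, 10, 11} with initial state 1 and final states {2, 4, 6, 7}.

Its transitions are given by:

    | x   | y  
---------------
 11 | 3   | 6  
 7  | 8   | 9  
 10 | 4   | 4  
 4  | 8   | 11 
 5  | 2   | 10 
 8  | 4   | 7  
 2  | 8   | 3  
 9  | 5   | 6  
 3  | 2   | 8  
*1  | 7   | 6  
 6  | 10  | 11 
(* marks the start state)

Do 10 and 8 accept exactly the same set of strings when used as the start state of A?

Every state is reachable, so we keep all 11.
Initial partition by acceptance: {2,4,6,7} | {1,3,5,8,9,10,11}.
On input x, block {1,3,5,8,9,10,11} splits into {1,3,5,8,10} and {9,11}.
On input y, block {2,4,6,7} splits into {4,6,7} and {2}.
Refine {1,3,5,8,10} on symbol x: members go to different blocks, giving {1,8,10} and {3,5}.
The partition is now stable with 5 blocks: {4,6,7} | {1,8,10} | {9,11} | {2} | {3,5}.
10 and 8 lie in the same block of the stable partition, so they are equivalent — no string distinguishes them.

Yes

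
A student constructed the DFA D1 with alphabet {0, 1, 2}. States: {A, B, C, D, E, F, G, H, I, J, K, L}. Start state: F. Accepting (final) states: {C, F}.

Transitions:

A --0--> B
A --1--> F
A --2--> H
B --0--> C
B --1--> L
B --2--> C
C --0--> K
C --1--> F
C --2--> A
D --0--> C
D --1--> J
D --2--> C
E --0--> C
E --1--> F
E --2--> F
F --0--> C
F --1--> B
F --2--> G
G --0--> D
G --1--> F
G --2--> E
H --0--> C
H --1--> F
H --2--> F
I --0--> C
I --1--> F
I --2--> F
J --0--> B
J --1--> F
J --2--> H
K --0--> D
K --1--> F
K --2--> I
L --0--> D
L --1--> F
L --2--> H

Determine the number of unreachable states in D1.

Every one of the 12 states is reachable from F.

0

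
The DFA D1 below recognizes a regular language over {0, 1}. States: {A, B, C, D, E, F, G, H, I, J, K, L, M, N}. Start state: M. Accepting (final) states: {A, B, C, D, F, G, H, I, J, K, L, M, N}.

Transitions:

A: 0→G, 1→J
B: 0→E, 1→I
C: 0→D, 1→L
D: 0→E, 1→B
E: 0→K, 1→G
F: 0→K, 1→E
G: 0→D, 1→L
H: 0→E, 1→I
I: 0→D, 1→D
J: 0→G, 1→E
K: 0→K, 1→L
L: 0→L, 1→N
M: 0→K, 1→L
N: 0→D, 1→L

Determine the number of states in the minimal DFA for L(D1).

First remove the unreachable states {A,C,F,H,J}; 9 states remain.
P0 = {B,D,G,I,K,L,M,N} | {E}.
On input 0, block {B,D,G,I,K,L,M,N} splits into {G,I,K,L,M,N} and {B,D}.
Refine {G,I,K,L,M,N} on symbol 0: members go to different blocks, giving {G,I,N} and {K,L,M}.
Refine {G,I,N} on symbol 1: members go to different blocks, giving {G,N} and {I}.
Refine {B,D} on symbol 1: members go to different blocks, giving {B} and {D}.
On input 1, block {K,L,M} splits into {K,M} and {L}.
Stable partition: {G,N} | {E} | {B} | {K,M} | {I} | {D} | {L} — 7 equivalence classes.

7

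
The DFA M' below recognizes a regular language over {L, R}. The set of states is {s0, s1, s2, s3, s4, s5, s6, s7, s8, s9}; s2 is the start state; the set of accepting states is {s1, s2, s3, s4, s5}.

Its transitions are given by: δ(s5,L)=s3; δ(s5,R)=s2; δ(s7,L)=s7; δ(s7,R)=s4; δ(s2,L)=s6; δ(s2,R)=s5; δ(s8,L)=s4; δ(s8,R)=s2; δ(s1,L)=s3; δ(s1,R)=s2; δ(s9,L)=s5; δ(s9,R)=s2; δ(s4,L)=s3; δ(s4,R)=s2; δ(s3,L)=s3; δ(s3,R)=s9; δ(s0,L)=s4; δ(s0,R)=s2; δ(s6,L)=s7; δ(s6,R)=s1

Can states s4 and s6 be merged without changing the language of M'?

No

Reachable states from the start: {s1,s2,s3,s4,s5,s6,s7,s9}. Unreachable: {s0,s8} — drop them.
Initial partition by acceptance: {s1,s2,s3,s4,s5} | {s6,s7,s9}.
Split {s1,s2,s3,s4,s5} by δ(·,L) → {s1,s3,s4,s5} and {s2}.
On input R, block {s1,s3,s4,s5} splits into {s1,s4,s5} and {s3}.
Refine {s6,s7,s9} on symbol L: members go to different blocks, giving {s6,s7} and {s9}.
The partition is now stable with 5 blocks: {s1,s4,s5} | {s6,s7} | {s2} | {s3} | {s9}.
s4 and s6 end up in different blocks, so they are distinguishable. For instance, the string 'ε' is accepted from only s4.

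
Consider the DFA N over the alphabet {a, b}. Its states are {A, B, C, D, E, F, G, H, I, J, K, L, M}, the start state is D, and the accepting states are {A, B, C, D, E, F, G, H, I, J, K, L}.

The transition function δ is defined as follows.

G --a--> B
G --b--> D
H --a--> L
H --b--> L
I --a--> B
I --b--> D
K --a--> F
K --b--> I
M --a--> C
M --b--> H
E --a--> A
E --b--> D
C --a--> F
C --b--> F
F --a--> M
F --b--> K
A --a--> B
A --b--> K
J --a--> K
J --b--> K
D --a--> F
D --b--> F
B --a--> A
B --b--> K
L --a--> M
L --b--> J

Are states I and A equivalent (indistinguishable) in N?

No

Reachable states from the start: {A,B,C,D,F,H,I,J,K,L,M}. Unreachable: {E,G} — drop them.
P0 = {A,B,C,D,F,H,I,J,K,L} | {M}.
Refine {A,B,C,D,F,H,I,J,K,L} on symbol a: members go to different blocks, giving {A,B,C,D,H,I,J,K} and {F,L}.
Refine {A,B,C,D,H,I,J,K} on symbol a: members go to different blocks, giving {A,B,I,J} and {C,D,H,K}.
Refine {A,B,I,J} on symbol a: members go to different blocks, giving {A,B,I} and {J}.
Refine {F,L} on symbol b: members go to different blocks, giving {F} and {L}.
On input a, block {C,D,H,K} splits into {C,D,K} and {H}.
On input b, block {C,D,K} splits into {C,D} and {K}.
Refine {A,B,I} on symbol b: members go to different blocks, giving {A,B} and {I}.
The partition is now stable with 9 blocks: {A,B} | {M} | {F} | {C,D} | {J} | {L} | {H} | {K} | {I}.
I and A end up in different blocks, so they are distinguishable. For instance, the string 'bba' is accepted from only A.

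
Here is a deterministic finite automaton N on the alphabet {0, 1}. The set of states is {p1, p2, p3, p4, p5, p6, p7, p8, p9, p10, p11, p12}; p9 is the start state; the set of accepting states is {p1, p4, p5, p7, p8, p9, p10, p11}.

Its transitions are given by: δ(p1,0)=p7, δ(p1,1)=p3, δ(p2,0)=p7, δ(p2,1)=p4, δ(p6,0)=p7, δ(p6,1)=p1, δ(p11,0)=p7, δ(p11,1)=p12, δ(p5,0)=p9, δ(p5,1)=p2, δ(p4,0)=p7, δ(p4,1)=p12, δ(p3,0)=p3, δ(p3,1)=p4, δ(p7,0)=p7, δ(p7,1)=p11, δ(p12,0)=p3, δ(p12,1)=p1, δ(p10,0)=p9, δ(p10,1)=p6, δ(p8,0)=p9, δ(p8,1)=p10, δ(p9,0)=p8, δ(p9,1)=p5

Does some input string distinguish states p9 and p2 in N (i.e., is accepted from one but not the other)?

Yes

All states are reachable from the start state.
Initial partition by acceptance: {p1,p4,p5,p7,p8,p9,p10,p11} | {p2,p3,p6,p12}.
Refine {p1,p4,p5,p7,p8,p9,p10,p11} on symbol 1: members go to different blocks, giving {p1,p4,p5,p10,p11} and {p7,p8,p9}.
Refine {p2,p3,p6,p12} on symbol 0: members go to different blocks, giving {p2,p6} and {p3,p12}.
Split {p1,p4,p5,p10,p11} by δ(·,1) → {p1,p4,p11} and {p5,p10}.
On input 1, block {p7,p8,p9} splits into {p8,p9} and {p7}.
The partition is now stable with 6 blocks: {p1,p4,p11} | {p2,p6} | {p8,p9} | {p3,p12} | {p5,p10} | {p7}.
p9 and p2 end up in different blocks, so they are distinguishable. For instance, the string 'ε' is accepted from only p9.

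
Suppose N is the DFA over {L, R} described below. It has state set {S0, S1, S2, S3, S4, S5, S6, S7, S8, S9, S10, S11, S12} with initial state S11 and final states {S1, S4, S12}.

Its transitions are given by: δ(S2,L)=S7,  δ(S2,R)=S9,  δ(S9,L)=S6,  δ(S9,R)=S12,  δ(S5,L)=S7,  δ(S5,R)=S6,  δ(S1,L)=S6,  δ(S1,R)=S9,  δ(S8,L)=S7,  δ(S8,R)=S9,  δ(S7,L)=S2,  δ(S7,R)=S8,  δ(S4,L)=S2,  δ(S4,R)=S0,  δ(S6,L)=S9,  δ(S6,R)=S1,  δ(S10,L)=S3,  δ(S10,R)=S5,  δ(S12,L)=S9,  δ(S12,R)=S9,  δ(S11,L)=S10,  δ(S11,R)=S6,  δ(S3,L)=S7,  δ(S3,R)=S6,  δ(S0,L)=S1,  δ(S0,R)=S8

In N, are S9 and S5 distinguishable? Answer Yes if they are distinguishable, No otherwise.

Yes

Reachable states from the start: {S1,S2,S3,S5,S6,S7,S8,S9,S10,S11,S12}. Unreachable: {S0,S4} — drop them.
Initial partition by acceptance: {S1,S12} | {S2,S3,S5,S6,S7,S8,S9,S10,S11}.
Split {S2,S3,S5,S6,S7,S8,S9,S10,S11} by δ(·,R) → {S2,S3,S5,S7,S8,S10,S11} and {S6,S9}.
Refine {S2,S3,S5,S7,S8,S10,S11} on symbol R: members go to different blocks, giving {S2,S3,S5,S8,S11} and {S7,S10}.
No further refinement is possible. Final partition (4 blocks): {S1,S12} | {S2,S3,S5,S8,S11} | {S6,S9} | {S7,S10}.
S9 and S5 end up in different blocks, so they are distinguishable. For instance, the string 'R' is accepted from only S9.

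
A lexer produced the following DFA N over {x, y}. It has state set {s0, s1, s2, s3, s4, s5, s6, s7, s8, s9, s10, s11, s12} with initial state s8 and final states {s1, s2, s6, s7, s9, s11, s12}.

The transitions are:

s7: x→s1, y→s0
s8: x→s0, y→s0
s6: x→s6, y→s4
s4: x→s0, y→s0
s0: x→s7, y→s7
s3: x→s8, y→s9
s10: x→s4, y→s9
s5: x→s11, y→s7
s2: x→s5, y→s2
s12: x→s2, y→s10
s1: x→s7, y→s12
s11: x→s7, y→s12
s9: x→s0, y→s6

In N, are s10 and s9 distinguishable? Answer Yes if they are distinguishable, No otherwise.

States {s3} cannot be reached from the start state, so discard them.
Start with accepting vs non-accepting: {s1,s2,s6,s7,s9,s11,s12} | {s0,s4,s5,s8,s10}.
On input x, block {s1,s2,s6,s7,s9,s11,s12} splits into {s1,s6,s7,s11,s12} and {s2,s9}.
Refine {s1,s6,s7,s11,s12} on symbol x: members go to different blocks, giving {s1,s6,s7,s11} and {s12}.
On input y, block {s1,s6,s7,s11} splits into {s1,s11} and {s6,s7}.
Split {s0,s4,s5,s8,s10} by δ(·,x) → {s4,s8,s10} and {s0} and {s5}.
Refine {s4,s8,s10} on symbol x: members go to different blocks, giving {s4,s8} and {s10}.
On input x, block {s2,s9} splits into {s2} and {s9}.
Split {s6,s7} by δ(·,x) → {s6} and {s7}.
The partition is now stable with 10 blocks: {s1,s11} | {s4,s8} | {s2} | {s12} | {s6} | {s0} | {s5} | {s10} | {s9} | {s7}.
s10 and s9 end up in different blocks, so they are distinguishable. For instance, the string 'ε' is accepted from only s9.

Yes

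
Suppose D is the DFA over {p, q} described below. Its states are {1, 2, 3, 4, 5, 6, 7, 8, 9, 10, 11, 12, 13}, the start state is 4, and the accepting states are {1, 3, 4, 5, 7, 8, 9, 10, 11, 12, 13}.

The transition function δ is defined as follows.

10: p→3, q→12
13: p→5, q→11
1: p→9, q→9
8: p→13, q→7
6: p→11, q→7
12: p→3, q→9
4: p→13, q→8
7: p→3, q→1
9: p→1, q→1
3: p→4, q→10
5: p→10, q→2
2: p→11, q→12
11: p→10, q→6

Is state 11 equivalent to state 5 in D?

All states are reachable from the start state.
Start with accepting vs non-accepting: {1,3,4,5,7,8,9,10,11,12,13} | {2,6}.
Split {1,3,4,5,7,8,9,10,11,12,13} by δ(·,q) → {1,3,4,7,8,9,10,12,13} and {5,11}.
Split {1,3,4,7,8,9,10,12,13} by δ(·,p) → {1,3,4,7,8,9,10,12} and {13}.
On input p, block {1,3,4,7,8,9,10,12} splits into {1,3,7,9,10,12} and {4,8}.
Refine {1,3,7,9,10,12} on symbol p: members go to different blocks, giving {1,7,9,10,12} and {3}.
Refine {1,7,9,10,12} on symbol p: members go to different blocks, giving {7,10,12} and {1,9}.
Refine {7,10,12} on symbol q: members go to different blocks, giving {7,12} and {10}.
On input q, block {4,8} splits into {4} and {8}.
The partition is now stable with 9 blocks: {7,12} | {2,6} | {5,11} | {13} | {4} | {3} | {1,9} | {10} | {8}.
11 and 5 lie in the same block of the stable partition, so they are equivalent — no string distinguishes them.

Yes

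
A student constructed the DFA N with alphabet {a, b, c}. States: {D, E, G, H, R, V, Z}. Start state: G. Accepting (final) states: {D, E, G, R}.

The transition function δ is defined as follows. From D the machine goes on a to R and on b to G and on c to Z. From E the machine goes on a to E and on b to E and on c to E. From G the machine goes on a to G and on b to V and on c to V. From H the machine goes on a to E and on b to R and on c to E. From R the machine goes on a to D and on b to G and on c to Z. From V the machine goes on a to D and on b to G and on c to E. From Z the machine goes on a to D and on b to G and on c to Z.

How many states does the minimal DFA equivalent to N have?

5

States {H} cannot be reached from the start state, so discard them.
Initial partition by acceptance: {D,E,G,R} | {V,Z}.
On input b, block {D,E,G,R} splits into {D,E,R} and {G}.
Refine {D,E,R} on symbol b: members go to different blocks, giving {D,R} and {E}.
Refine {V,Z} on symbol c: members go to different blocks, giving {Z} and {V}.
The partition is now stable with 5 blocks: {D,R} | {Z} | {G} | {E} | {V}.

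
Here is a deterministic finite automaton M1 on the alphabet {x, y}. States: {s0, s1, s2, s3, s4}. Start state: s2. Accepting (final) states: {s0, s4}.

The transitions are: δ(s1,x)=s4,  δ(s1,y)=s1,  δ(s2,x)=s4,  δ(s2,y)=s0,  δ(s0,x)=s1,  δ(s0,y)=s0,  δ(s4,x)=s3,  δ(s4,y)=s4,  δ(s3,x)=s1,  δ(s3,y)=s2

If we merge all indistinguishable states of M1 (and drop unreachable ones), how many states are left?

Every state is reachable, so we keep all 5.
Initial partition by acceptance: {s0,s4} | {s1,s2,s3}.
Split {s1,s2,s3} by δ(·,x) → {s1,s2} and {s3}.
On input x, block {s0,s4} splits into {s0} and {s4}.
On input y, block {s1,s2} splits into {s1} and {s2}.
Stable partition: {s0} | {s1} | {s3} | {s4} | {s2} — 5 equivalence classes.

5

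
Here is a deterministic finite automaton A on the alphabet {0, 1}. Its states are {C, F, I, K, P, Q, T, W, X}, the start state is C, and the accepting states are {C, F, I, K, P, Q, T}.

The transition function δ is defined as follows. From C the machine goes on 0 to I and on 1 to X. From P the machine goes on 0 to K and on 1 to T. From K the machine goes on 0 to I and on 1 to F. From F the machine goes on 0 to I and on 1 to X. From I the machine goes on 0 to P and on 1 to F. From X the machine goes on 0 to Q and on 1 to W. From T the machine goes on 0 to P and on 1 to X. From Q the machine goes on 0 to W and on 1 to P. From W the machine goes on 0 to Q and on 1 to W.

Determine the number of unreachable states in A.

0

Exploring from C, all states are eventually visited, so none are unreachable.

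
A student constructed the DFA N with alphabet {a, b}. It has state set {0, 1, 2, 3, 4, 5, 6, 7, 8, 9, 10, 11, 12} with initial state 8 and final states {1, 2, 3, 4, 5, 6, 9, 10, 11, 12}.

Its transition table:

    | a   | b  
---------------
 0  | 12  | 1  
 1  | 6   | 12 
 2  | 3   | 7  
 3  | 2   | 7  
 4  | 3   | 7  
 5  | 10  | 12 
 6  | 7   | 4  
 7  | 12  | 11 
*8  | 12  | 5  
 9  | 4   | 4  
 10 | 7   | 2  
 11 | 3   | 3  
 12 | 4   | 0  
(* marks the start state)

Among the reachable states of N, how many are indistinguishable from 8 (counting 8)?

2

Reachable states from the start: {0,1,2,3,4,5,6,7,8,10,11,12}. Unreachable: {9} — drop them.
Initial partition by acceptance: {1,2,3,4,5,6,10,11,12} | {0,7,8}.
On input a, block {1,2,3,4,5,6,10,11,12} splits into {1,2,3,4,5,11,12} and {6,10}.
Refine {1,2,3,4,5,11,12} on symbol a: members go to different blocks, giving {2,3,4,11,12} and {1,5}.
Refine {2,3,4,11,12} on symbol b: members go to different blocks, giving {2,3,4,12} and {11}.
Refine {0,7,8} on symbol b: members go to different blocks, giving {0,8} and {7}.
On input b, block {2,3,4,12} splits into {2,3,4} and {12}.
No further refinement is possible. Final partition (7 blocks): {2,3,4} | {0,8} | {6,10} | {1,5} | {11} | {7} | {12}.
State 8 belongs to the block {0,8}, which has 2 states.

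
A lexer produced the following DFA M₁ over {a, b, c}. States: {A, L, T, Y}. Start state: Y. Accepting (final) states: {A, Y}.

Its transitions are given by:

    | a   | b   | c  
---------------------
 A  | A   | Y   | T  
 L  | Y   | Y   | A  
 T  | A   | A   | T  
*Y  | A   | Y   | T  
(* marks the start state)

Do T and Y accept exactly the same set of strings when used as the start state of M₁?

First remove the unreachable states {L}; 3 states remain.
P0 = {A,Y} | {T}.
Stable partition: {A,Y} | {T} — 2 equivalence classes.
T and Y end up in different blocks, so they are distinguishable. For instance, the string 'ε' is accepted from only Y.

No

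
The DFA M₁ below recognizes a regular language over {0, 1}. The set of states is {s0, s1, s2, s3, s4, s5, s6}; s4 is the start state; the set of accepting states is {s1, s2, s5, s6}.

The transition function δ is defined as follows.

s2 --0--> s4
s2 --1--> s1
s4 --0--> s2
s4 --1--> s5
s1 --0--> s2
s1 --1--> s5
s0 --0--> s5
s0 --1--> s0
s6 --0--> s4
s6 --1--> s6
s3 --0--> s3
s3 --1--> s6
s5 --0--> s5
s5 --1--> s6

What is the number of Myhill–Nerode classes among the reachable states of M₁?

States {s0,s3} cannot be reached from the start state, so discard them.
Start with accepting vs non-accepting: {s1,s2,s5,s6} | {s4}.
Split {s1,s2,s5,s6} by δ(·,0) → {s1,s5} and {s2,s6}.
On input 0, block {s1,s5} splits into {s1} and {s5}.
Split {s2,s6} by δ(·,1) → {s2} and {s6}.
The partition is now stable with 5 blocks: {s1} | {s4} | {s2} | {s5} | {s6}.

5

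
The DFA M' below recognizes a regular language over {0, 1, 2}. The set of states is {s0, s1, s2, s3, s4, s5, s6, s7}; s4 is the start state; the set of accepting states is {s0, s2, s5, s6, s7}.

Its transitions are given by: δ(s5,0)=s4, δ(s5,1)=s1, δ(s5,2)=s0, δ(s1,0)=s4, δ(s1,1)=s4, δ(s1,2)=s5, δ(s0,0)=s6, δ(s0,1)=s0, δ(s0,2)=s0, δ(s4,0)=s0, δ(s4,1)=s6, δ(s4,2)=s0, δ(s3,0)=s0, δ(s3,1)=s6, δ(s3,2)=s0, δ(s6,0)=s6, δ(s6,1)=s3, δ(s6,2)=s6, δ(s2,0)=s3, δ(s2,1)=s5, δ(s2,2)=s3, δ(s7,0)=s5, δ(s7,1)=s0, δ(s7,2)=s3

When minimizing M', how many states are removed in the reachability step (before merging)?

BFS from s4 reaches {s0, s3, s4, s6}; the 4 state(s) s1, s2, s5, s7 are never visited.

4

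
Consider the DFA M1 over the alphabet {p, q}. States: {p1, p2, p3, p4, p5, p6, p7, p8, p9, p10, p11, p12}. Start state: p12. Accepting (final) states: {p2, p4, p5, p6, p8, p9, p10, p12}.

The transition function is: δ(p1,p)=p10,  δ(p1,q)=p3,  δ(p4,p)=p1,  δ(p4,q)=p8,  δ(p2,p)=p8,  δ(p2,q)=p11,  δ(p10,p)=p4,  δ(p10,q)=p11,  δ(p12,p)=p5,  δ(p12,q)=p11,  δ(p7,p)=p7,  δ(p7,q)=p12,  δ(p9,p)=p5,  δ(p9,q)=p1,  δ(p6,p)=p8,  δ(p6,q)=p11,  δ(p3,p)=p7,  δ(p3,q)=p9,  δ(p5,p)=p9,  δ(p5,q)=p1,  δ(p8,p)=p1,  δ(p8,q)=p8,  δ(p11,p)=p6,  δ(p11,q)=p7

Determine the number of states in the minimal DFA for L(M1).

First remove the unreachable states {p2}; 11 states remain.
Initial partition by acceptance: {p4,p5,p6,p8,p9,p10,p12} | {p1,p3,p7,p11}.
Split {p4,p5,p6,p8,p9,p10,p12} by δ(·,p) → {p5,p6,p9,p10,p12} and {p4,p8}.
On input p, block {p5,p6,p9,p10,p12} splits into {p5,p9,p12} and {p6,p10}.
On input p, block {p1,p3,p7,p11} splits into {p1,p11} and {p3,p7}.
The partition is now stable with 5 blocks: {p5,p9,p12} | {p1,p11} | {p4,p8} | {p6,p10} | {p3,p7}.

5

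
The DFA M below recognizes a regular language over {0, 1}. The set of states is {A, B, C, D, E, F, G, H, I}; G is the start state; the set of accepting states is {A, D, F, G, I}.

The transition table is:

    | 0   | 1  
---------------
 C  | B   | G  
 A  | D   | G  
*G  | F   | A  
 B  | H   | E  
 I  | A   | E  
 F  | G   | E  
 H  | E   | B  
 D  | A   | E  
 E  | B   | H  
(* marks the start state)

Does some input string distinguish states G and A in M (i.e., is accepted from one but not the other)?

No

States {C,I} cannot be reached from the start state, so discard them.
P0 = {A,D,F,G} | {B,E,H}.
Refine {A,D,F,G} on symbol 1: members go to different blocks, giving {A,G} and {D,F}.
Stable partition: {A,G} | {B,E,H} | {D,F} — 3 equivalence classes.
G and A lie in the same block of the stable partition, so they are equivalent — no string distinguishes them.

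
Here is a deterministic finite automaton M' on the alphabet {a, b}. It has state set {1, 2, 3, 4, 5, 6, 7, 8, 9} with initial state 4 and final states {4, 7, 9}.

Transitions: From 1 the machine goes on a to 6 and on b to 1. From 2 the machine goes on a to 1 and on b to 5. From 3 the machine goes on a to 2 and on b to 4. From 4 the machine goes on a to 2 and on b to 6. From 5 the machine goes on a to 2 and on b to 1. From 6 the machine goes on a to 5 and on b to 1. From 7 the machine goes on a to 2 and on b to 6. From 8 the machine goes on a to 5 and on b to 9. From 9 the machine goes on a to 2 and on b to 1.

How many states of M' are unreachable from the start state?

BFS from 4 reaches {1, 2, 4, 5, 6}; the 4 state(s) 3, 7, 8, 9 are never visited.

4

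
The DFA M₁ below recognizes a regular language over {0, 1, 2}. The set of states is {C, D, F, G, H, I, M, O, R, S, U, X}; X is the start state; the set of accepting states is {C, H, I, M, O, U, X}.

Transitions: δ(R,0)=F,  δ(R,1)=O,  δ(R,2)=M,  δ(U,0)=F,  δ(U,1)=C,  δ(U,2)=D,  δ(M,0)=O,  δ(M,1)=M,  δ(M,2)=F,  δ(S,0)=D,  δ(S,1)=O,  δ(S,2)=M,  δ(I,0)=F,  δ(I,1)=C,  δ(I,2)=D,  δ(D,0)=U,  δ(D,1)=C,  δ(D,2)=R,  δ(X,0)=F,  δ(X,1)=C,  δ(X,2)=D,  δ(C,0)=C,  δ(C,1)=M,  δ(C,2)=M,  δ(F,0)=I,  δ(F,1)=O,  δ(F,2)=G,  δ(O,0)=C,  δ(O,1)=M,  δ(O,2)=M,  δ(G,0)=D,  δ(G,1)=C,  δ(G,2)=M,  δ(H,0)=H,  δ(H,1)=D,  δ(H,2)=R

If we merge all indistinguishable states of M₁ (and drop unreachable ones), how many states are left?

States {H,S} cannot be reached from the start state, so discard them.
P0 = {C,I,M,O,U,X} | {D,F,G,R}.
On input 0, block {C,I,M,O,U,X} splits into {I,U,X} and {C,M,O}.
On input 0, block {D,F,G,R} splits into {G,R} and {D,F}.
On input 2, block {C,M,O} splits into {C,O} and {M}.
No further refinement is possible. Final partition (5 blocks): {I,U,X} | {G,R} | {C,O} | {D,F} | {M}.

5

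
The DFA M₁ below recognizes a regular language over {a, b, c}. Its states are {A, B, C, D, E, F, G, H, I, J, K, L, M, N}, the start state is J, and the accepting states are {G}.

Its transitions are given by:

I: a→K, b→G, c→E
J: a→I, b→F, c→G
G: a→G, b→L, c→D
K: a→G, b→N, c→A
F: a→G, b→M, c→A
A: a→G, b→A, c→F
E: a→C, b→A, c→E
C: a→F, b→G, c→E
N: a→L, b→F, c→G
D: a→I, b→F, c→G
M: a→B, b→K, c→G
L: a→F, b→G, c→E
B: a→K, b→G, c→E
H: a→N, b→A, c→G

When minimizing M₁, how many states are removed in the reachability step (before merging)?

BFS from J reaches {A, B, C, D, E, F, G, I, J, K, L, M, N}; the 1 state(s) H are never visited.

1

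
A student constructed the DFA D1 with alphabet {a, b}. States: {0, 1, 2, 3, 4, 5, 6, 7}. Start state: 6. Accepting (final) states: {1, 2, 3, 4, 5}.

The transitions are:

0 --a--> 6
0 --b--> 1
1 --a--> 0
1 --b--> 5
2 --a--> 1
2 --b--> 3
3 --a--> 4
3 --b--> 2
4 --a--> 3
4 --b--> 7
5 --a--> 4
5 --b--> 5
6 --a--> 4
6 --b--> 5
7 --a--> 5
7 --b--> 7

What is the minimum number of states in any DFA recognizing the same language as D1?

8

Every state is reachable, so we keep all 8.
Start with accepting vs non-accepting: {1,2,3,4,5} | {0,6,7}.
Split {1,2,3,4,5} by δ(·,a) → {2,3,4,5} and {1}.
On input a, block {2,3,4,5} splits into {3,4,5} and {2}.
Split {3,4,5} by δ(·,b) → {3} and {4} and {5}.
Split {0,6,7} by δ(·,a) → {0} and {6} and {7}.
Stable partition: {3} | {0} | {1} | {2} | {4} | {5} | {6} | {7} — 8 equivalence classes.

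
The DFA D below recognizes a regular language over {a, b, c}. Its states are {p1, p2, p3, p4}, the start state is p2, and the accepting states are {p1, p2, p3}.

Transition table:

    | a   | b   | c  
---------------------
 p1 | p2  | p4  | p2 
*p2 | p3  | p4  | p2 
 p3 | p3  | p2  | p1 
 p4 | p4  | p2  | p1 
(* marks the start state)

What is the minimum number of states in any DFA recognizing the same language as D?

All states are reachable from the start state.
Initial partition by acceptance: {p1,p2,p3} | {p4}.
On input b, block {p1,p2,p3} splits into {p1,p2} and {p3}.
Refine {p1,p2} on symbol a: members go to different blocks, giving {p1} and {p2}.
No further refinement is possible. Final partition (4 blocks): {p1} | {p4} | {p3} | {p2}.

4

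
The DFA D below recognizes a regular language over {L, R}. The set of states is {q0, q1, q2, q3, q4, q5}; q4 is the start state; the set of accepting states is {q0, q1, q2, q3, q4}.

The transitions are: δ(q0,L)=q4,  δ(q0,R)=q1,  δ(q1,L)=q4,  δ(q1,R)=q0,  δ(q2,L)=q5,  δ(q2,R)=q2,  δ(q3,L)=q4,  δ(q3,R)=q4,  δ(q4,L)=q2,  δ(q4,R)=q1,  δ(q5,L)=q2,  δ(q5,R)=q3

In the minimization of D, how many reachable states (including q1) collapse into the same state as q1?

Every state is reachable, so we keep all 6.
P0 = {q0,q1,q2,q3,q4} | {q5}.
Split {q0,q1,q2,q3,q4} by δ(·,L) → {q0,q1,q3,q4} and {q2}.
Split {q0,q1,q3,q4} by δ(·,L) → {q0,q1,q3} and {q4}.
Refine {q0,q1,q3} on symbol R: members go to different blocks, giving {q0,q1} and {q3}.
Stable partition: {q0,q1} | {q5} | {q2} | {q4} | {q3} — 5 equivalence classes.
The equivalence class containing q1 is {q0,q1}, of size 2.

2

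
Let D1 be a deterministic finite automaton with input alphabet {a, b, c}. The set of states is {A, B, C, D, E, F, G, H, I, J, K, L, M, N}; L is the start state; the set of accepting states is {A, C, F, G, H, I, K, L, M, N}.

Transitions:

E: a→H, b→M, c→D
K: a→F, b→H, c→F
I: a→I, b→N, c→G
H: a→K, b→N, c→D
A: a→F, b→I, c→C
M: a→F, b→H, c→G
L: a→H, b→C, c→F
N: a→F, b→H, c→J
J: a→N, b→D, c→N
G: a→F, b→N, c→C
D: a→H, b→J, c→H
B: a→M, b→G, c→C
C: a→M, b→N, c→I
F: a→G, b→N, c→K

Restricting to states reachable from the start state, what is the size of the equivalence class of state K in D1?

6

First remove the unreachable states {A,B,E}; 11 states remain.
P0 = {C,F,G,H,I,K,L,M,N} | {D,J}.
Refine {C,F,G,H,I,K,L,M,N} on symbol c: members go to different blocks, giving {C,F,G,I,K,L,M} and {H,N}.
Split {C,F,G,I,K,L,M} by δ(·,a) → {C,F,G,I,K,M} and {L}.
The partition is now stable with 4 blocks: {C,F,G,I,K,M} | {D,J} | {H,N} | {L}.
The equivalence class containing K is {C,F,G,I,K,M}, of size 6.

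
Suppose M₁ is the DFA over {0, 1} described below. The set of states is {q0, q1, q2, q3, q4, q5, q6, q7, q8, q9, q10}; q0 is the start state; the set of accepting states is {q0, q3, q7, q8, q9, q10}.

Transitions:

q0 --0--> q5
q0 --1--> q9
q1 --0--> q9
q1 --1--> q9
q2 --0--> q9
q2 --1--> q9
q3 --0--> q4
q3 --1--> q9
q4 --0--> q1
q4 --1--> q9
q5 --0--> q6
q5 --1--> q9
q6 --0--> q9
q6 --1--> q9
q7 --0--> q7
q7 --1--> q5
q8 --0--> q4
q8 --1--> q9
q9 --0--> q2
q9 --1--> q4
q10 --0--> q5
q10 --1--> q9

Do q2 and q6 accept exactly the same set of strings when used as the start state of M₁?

First remove the unreachable states {q3,q7,q8,q10}; 7 states remain.
P0 = {q0,q9} | {q1,q2,q4,q5,q6}.
Refine {q0,q9} on symbol 1: members go to different blocks, giving {q0} and {q9}.
On input 0, block {q1,q2,q4,q5,q6} splits into {q1,q2,q6} and {q4,q5}.
No further refinement is possible. Final partition (4 blocks): {q0} | {q1,q2,q6} | {q9} | {q4,q5}.
q2 and q6 lie in the same block of the stable partition, so they are equivalent — no string distinguishes them.

Yes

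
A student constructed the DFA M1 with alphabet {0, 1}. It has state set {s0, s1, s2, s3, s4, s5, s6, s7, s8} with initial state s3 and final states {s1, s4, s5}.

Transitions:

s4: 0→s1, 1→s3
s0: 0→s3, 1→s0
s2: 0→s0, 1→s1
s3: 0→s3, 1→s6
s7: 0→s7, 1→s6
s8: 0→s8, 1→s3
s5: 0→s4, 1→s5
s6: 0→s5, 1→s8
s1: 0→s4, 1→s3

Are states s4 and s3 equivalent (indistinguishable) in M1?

No

Reachable states from the start: {s1,s3,s4,s5,s6,s8}. Unreachable: {s0,s2,s7} — drop them.
Initial partition by acceptance: {s1,s4,s5} | {s3,s6,s8}.
On input 1, block {s1,s4,s5} splits into {s1,s4} and {s5}.
Split {s3,s6,s8} by δ(·,0) → {s3,s8} and {s6}.
Refine {s3,s8} on symbol 1: members go to different blocks, giving {s3} and {s8}.
Stable partition: {s1,s4} | {s3} | {s5} | {s6} | {s8} — 5 equivalence classes.
s4 and s3 end up in different blocks, so they are distinguishable. For instance, the string 'ε' is accepted from only s4.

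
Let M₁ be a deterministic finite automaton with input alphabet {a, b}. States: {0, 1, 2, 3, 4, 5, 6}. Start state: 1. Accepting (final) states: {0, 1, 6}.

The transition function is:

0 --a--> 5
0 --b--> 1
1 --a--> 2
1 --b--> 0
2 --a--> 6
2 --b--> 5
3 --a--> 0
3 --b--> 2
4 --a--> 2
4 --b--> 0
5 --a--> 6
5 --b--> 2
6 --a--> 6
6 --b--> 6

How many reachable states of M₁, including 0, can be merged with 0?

2

States {3,4} cannot be reached from the start state, so discard them.
Initial partition by acceptance: {0,1,6} | {2,5}.
Split {0,1,6} by δ(·,a) → {0,1} and {6}.
No further refinement is possible. Final partition (3 blocks): {0,1} | {2,5} | {6}.
State 0 belongs to the block {0,1}, which has 2 states.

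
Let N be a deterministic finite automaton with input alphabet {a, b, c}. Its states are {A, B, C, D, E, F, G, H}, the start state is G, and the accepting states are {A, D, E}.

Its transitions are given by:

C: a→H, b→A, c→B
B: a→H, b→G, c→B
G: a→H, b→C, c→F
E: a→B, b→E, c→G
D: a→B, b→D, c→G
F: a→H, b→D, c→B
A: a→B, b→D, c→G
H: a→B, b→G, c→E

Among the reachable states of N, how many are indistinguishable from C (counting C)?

2

Start with accepting vs non-accepting: {A,D,E} | {B,C,F,G,H}.
On input b, block {B,C,F,G,H} splits into {B,G,H} and {C,F}.
Refine {B,G,H} on symbol b: members go to different blocks, giving {B,H} and {G}.
Refine {B,H} on symbol c: members go to different blocks, giving {B} and {H}.
Stable partition: {A,D,E} | {B} | {C,F} | {G} | {H} — 5 equivalence classes.
State C belongs to the block {C,F}, which has 2 states.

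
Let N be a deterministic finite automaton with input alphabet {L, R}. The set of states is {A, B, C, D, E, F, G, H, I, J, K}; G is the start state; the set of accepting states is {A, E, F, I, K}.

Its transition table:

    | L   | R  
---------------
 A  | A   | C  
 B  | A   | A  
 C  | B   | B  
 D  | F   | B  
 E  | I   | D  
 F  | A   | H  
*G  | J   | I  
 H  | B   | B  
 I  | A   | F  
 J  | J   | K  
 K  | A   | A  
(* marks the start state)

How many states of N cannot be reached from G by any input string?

Starting at G and following transitions, the reachable set is {A, B, C, F, G, H, I, J, K}. That leaves D, E unreachable — 2 in total.

2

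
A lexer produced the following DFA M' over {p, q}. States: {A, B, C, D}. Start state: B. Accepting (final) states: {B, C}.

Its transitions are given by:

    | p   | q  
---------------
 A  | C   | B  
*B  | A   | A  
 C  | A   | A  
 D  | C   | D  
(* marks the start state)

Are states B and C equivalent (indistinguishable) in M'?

First remove the unreachable states {D}; 3 states remain.
Start with accepting vs non-accepting: {B,C} | {A}.
No further refinement is possible. Final partition (2 blocks): {B,C} | {A}.
B and C lie in the same block of the stable partition, so they are equivalent — no string distinguishes them.

Yes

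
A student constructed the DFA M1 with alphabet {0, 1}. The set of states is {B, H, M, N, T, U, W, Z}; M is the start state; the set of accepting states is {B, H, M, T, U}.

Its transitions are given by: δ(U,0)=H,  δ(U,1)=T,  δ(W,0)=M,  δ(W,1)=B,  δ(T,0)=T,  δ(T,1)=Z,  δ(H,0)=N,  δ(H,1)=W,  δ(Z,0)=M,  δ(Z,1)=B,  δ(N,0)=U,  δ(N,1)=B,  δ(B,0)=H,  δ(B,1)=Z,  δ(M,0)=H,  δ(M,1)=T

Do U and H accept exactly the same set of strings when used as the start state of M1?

No

All states are reachable from the start state.
Initial partition by acceptance: {B,H,M,T,U} | {N,W,Z}.
On input 0, block {B,H,M,T,U} splits into {B,M,T,U} and {H}.
Split {B,M,T,U} by δ(·,0) → {B,M,U} and {T}.
Split {B,M,U} by δ(·,1) → {M,U} and {B}.
No further refinement is possible. Final partition (5 blocks): {M,U} | {N,W,Z} | {H} | {T} | {B}.
U and H end up in different blocks, so they are distinguishable. For instance, the string '0' is accepted from only U.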